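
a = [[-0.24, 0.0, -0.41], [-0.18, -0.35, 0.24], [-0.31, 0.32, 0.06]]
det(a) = 0.09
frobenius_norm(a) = 0.80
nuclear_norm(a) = 1.37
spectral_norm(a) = 0.56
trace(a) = -0.53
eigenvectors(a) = [[-0.50+0.00j, -0.80+0.00j, (-0.8-0j)], [(0.37+0j), (-0.08-0.36j), (-0.08+0.36j)], [(0.79+0j), -0.45+0.15j, (-0.45-0.15j)]]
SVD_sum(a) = [[-0.14, 0.23, -0.24], [0.12, -0.2, 0.21], [-0.11, 0.18, -0.19]] + [[-0.05, -0.01, 0.02], [-0.28, -0.04, 0.12], [-0.24, -0.03, 0.10]] + [[-0.05, -0.23, -0.19], [-0.02, -0.11, -0.09], [0.04, 0.17, 0.15]]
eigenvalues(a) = [(0.41+0j), (-0.47+0.08j), (-0.47-0.08j)]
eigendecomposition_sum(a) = [[(0.1+0j),-0.07+0.00j,(-0.16-0j)], [(-0.07+0j),(0.05-0j),(0.12+0j)], [(-0.15+0j),(0.11-0j),(0.26+0j)]] + [[(-0.17+0.08j), 0.03+0.45j, -0.12-0.16j],[-0.05-0.07j, -0.20+0.06j, 0.06-0.07j],[(-0.08+0.08j), (0.11+0.25j), -0.10-0.07j]] + [[-0.17-0.08j, 0.03-0.45j, (-0.12+0.16j)], [(-0.05+0.07j), (-0.2-0.06j), (0.06+0.07j)], [-0.08-0.08j, (0.11-0.25j), -0.10+0.07j]]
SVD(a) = [[-0.65, -0.14, -0.75],[0.57, -0.75, -0.35],[-0.51, -0.65, 0.57]] @ diag([0.5593240187073893, 0.4065625654670979, 0.402695322120617]) @ [[0.38, -0.64, 0.67], [0.91, 0.13, -0.39], [0.17, 0.75, 0.64]]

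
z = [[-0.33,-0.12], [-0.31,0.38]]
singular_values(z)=[0.51, 0.32]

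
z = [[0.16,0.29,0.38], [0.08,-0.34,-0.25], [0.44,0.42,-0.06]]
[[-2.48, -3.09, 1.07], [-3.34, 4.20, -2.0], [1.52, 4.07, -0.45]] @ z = [[-0.17, 0.78, -0.23], [-1.08, -3.24, -2.2], [0.37, -1.13, -0.41]]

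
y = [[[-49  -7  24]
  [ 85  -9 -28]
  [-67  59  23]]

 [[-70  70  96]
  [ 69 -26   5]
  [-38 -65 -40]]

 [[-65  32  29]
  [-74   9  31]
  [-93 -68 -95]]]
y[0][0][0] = -49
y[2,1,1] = 9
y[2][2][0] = -93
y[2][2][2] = -95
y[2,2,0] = -93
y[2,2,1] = -68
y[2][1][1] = 9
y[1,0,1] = 70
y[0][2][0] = -67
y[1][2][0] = -38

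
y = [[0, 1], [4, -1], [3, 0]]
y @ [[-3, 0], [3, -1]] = [[3, -1], [-15, 1], [-9, 0]]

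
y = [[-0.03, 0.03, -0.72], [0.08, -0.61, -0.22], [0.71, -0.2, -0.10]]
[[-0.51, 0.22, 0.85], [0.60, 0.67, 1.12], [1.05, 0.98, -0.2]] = y@[[1.27, 1.1, -0.88], [-1.04, -0.82, -1.52], [0.61, -0.39, -1.21]]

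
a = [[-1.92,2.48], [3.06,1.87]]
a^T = [[-1.92,  3.06], [2.48,  1.87]]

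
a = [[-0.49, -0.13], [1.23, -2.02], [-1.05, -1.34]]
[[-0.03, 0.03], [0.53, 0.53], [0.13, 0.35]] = a @[[0.12,0.00], [-0.19,-0.26]]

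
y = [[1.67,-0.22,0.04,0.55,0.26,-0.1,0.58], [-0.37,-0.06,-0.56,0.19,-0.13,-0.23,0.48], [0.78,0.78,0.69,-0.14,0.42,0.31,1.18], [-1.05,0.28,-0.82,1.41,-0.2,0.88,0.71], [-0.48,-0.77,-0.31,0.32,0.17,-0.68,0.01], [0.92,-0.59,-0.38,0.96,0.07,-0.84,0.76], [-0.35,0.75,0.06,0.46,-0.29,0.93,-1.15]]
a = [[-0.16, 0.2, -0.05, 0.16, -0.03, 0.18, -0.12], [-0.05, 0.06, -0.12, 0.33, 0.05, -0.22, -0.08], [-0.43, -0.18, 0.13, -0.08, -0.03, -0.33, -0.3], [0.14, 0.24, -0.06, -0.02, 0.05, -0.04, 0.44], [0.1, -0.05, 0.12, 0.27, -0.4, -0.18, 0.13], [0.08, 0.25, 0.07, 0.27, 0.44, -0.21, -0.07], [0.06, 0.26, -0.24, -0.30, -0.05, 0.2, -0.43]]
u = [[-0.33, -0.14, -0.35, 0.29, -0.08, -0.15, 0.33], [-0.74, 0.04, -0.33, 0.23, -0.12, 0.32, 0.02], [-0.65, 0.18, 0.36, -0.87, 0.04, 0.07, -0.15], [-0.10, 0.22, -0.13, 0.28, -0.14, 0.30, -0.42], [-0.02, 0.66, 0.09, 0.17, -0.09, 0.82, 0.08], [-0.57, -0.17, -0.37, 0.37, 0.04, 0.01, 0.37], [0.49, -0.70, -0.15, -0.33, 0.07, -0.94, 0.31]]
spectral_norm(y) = 2.93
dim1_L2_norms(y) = [1.89, 0.89, 1.84, 2.27, 1.23, 1.88, 1.78]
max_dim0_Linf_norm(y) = 1.67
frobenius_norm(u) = 2.62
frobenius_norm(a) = 1.48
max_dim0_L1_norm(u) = 2.9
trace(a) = -1.03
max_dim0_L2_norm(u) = 1.33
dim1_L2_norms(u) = [0.69, 0.91, 1.17, 0.66, 1.08, 0.88, 1.36]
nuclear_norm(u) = 5.23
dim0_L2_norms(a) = [0.5, 0.52, 0.34, 0.61, 0.6, 0.55, 0.71]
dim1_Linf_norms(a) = [0.2, 0.33, 0.43, 0.44, 0.4, 0.44, 0.43]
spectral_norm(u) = 1.85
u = a @ y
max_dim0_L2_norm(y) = 2.42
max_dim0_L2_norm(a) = 0.71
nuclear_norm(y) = 9.80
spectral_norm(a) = 0.83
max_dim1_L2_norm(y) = 2.27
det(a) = 0.00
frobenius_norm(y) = 4.60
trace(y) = 1.89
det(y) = 0.43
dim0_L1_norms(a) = [1.02, 1.24, 0.79, 1.43, 1.05, 1.36, 1.57]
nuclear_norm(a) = 3.54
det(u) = 0.00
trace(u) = 0.58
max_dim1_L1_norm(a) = 1.54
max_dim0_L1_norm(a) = 1.57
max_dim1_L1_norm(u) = 2.99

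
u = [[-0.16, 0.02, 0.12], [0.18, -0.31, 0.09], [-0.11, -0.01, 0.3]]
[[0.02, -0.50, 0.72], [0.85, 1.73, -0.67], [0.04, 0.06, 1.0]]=u @[[-0.70, 3.95, -2.49], [-3.20, -2.84, 1.43], [-0.23, 1.55, 2.47]]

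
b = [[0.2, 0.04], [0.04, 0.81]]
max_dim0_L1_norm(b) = 0.85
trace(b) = 1.01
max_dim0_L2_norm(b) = 0.81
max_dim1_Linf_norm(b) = 0.81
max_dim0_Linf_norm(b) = 0.81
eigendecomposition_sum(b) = [[0.2,-0.01], [-0.01,0.00]] + [[0.00, 0.05], [0.05, 0.81]]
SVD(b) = [[0.07,  1.00],[1.00,  -0.07]] @ diag([0.8126117683054405, 0.19738823169455955]) @ [[0.07,1.00], [1.0,-0.07]]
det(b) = 0.16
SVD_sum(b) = [[0.0,0.05],[0.05,0.81]] + [[0.2,  -0.01], [-0.01,  0.0]]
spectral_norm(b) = 0.81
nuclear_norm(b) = 1.01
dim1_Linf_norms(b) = [0.2, 0.81]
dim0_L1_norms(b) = [0.24, 0.85]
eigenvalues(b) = [0.2, 0.81]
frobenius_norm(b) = 0.84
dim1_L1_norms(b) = [0.24, 0.85]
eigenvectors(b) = [[-1.00,-0.07], [0.07,-1.00]]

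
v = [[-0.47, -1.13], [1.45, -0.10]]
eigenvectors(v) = [[(0.1-0.65j),  (0.1+0.65j)], [(-0.75+0j),  -0.75-0.00j]]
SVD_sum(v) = [[-0.76, -0.25],[1.28, 0.42]] + [[0.29, -0.88], [0.17, -0.52]]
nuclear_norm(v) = 2.64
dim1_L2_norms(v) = [1.22, 1.45]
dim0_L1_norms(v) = [1.92, 1.23]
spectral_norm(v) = 1.57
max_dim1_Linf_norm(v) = 1.45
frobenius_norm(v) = 1.90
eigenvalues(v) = [(-0.29+1.27j), (-0.29-1.27j)]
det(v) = 1.69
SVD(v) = [[-0.51, 0.86], [0.86, 0.51]] @ diag([1.5656989861219472, 1.076515993776547]) @ [[0.95, 0.31], [0.31, -0.95]]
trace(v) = -0.57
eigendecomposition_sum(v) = [[-0.24+0.61j, -0.57-0.13j],[0.72+0.16j, (-0.05+0.65j)]] + [[-0.24-0.61j, -0.57+0.13j],[0.72-0.16j, -0.05-0.65j]]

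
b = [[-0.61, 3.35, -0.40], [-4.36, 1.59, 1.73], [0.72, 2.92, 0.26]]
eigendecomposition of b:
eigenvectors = [[(0.62+0j), 0.62-0.00j, (0.34+0j)], [(0.13+0.54j), (0.13-0.54j), (0.34+0j)], [0.45-0.33j, 0.45+0.33j, (0.88+0j)]]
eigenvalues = [(-0.21+3.13j), (-0.21-3.13j), (1.66+0j)]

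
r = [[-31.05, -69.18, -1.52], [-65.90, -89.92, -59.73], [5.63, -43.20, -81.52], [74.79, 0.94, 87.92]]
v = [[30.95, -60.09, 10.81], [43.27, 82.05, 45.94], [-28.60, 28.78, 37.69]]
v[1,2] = 45.94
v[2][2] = 37.69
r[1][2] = -59.73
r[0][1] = -69.18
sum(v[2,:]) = 37.87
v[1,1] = 82.05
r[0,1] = -69.18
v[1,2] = 45.94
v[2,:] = [-28.6, 28.78, 37.69]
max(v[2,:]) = 37.69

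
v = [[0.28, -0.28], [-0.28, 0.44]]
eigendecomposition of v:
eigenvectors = [[-0.80, 0.6],[-0.6, -0.8]]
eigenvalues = [0.07, 0.65]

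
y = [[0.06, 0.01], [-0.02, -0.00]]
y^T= [[0.06, -0.02], [0.01, -0.0]]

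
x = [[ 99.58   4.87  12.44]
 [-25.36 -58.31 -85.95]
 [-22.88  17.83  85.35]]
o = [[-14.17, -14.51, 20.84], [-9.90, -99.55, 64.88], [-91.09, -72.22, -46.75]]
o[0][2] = 20.84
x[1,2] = -85.95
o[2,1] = -72.22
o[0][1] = -14.51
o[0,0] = -14.17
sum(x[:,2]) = 11.83999999999999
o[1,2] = 64.88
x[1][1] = -58.31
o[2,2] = -46.75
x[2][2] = 85.35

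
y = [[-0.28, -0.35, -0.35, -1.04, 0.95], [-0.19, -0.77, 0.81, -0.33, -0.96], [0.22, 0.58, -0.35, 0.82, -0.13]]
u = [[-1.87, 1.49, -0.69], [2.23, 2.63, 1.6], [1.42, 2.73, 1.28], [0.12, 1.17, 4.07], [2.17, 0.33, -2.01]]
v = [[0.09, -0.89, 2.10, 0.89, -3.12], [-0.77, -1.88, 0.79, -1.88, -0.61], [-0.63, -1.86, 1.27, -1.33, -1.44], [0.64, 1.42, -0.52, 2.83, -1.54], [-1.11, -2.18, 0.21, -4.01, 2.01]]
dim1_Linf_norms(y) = [1.04, 0.96, 0.82]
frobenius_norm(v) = 8.54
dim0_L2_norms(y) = [0.4, 1.03, 0.95, 1.36, 1.36]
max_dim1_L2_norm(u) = 4.24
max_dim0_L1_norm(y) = 2.19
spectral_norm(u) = 5.95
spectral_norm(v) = 6.98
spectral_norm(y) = 1.73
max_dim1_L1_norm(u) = 6.46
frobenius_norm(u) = 7.65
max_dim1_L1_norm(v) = 9.52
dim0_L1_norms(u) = [7.81, 8.35, 9.65]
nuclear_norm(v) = 12.53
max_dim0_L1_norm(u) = 9.65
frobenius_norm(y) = 2.41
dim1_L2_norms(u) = [2.49, 3.8, 3.33, 4.24, 2.98]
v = u @ y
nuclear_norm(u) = 12.61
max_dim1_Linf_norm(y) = 1.04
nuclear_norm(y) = 3.53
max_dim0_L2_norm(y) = 1.36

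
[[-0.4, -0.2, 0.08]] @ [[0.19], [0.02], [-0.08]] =[[-0.09]]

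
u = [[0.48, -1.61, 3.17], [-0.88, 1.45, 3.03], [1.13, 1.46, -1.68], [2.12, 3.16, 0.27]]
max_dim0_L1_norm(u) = 8.15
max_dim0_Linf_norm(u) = 3.17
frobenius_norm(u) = 6.76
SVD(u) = [[0.66, 0.17, -0.69], [0.41, 0.61, 0.63], [-0.49, 0.12, -0.15], [-0.4, 0.77, -0.32]] @ diag([4.9384236349214055, 4.203458161388959, 1.9120437985313545]) @ [[-0.29, -0.49, 0.82], [0.31, 0.76, 0.57], [-0.90, 0.42, -0.07]]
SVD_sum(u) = [[-0.95,-1.6,2.67], [-0.59,-1.0,1.66], [0.71,1.19,-1.99], [0.57,0.96,-1.6]] + [[0.23, 0.55, 0.41],[0.8, 1.94, 1.45],[0.16, 0.39, 0.29],[1.0, 2.45, 1.83]] + [[1.20, -0.56, 0.09], [-1.08, 0.51, -0.08], [0.26, -0.12, 0.02], [0.55, -0.25, 0.04]]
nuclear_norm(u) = 11.05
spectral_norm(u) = 4.94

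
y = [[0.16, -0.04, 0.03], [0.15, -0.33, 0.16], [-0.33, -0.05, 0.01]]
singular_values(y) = [0.44, 0.32, 0.0]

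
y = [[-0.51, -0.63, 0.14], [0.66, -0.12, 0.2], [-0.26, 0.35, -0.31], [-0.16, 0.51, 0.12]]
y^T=[[-0.51,0.66,-0.26,-0.16], [-0.63,-0.12,0.35,0.51], [0.14,0.20,-0.31,0.12]]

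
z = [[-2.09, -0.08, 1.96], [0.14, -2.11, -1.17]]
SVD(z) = [[-0.85, 0.53], [0.53, 0.85]] @ diag([3.1179195660860324, 2.0821329399003052]) @ [[0.59, -0.34, -0.73], [-0.47, -0.88, 0.02]]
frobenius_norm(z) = 3.75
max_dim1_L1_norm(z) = 4.13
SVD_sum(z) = [[-1.57,0.89,1.94], [0.98,-0.55,-1.21]] + [[-0.52, -0.97, 0.02], [-0.84, -1.56, 0.04]]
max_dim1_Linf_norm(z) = 2.11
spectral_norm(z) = 3.12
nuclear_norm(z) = 5.20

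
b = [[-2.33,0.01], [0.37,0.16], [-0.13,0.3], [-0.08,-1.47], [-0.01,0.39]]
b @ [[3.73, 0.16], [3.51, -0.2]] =[[-8.66,-0.37], [1.94,0.03], [0.57,-0.08], [-5.46,0.28], [1.33,-0.08]]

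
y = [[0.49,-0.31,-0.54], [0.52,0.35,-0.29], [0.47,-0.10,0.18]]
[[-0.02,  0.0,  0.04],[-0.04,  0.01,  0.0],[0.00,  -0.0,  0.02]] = y @[[-0.02, 0.0, 0.03], [-0.04, 0.01, -0.05], [0.04, -0.01, -0.02]]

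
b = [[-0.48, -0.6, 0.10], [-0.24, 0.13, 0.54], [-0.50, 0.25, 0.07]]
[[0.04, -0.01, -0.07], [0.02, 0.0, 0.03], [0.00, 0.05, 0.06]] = b@[[-0.02, -0.08, -0.05], [-0.05, 0.07, 0.15], [0.04, -0.05, -0.0]]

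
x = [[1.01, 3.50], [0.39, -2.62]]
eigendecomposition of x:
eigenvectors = [[1.00, -0.66], [0.1, 0.75]]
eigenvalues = [1.35, -2.96]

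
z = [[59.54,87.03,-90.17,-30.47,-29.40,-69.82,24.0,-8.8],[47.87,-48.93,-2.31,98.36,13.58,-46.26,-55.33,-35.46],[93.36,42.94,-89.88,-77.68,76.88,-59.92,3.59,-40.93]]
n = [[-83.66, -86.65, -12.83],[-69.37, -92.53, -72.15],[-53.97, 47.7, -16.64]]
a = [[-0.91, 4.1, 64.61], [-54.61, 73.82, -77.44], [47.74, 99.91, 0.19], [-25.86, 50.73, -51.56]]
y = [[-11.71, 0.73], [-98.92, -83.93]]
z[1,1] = -48.93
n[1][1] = -92.53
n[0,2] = -12.83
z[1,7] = -35.46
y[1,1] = -83.93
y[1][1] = -83.93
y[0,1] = 0.73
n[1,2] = -72.15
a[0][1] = 4.1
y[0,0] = -11.71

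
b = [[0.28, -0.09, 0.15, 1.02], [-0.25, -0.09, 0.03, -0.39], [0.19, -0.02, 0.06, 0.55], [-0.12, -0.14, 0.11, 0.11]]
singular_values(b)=[1.3, 0.3, 0.0, 0.0]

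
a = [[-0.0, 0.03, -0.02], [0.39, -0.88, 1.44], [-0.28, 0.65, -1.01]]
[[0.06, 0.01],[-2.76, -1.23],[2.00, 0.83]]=a@[[-1.47,1.70],[1.59,-0.65],[-0.55,-1.71]]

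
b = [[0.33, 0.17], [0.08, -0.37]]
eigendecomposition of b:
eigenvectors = [[0.99, -0.23], [0.11, 0.97]]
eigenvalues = [0.35, -0.39]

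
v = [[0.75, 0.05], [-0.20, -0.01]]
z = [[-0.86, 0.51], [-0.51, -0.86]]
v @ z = [[-0.67, 0.34], [0.18, -0.09]]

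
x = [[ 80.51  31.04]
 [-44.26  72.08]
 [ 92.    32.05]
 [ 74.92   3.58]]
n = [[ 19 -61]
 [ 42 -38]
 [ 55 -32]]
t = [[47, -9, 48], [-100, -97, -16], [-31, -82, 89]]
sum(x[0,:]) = 111.55000000000001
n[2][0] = 55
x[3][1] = 3.58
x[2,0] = 92.0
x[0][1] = 31.04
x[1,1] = 72.08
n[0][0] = 19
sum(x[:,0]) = 203.17000000000002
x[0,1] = 31.04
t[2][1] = -82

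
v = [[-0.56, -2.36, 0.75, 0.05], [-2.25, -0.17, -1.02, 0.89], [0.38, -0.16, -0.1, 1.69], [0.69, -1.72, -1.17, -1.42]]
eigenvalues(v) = [(2.25+0j), (-2.52+0j), (-0.99+1.79j), (-0.99-1.79j)]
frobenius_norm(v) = 4.82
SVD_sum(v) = [[0.37,-1.43,-0.12,-0.91], [-0.16,0.60,0.05,0.38], [-0.14,0.55,0.05,0.35], [0.51,-1.96,-0.16,-1.25]] + [[-1.09, -0.64, -0.22, 0.59], [-1.81, -1.06, -0.36, 0.98], [-0.39, -0.23, -0.08, 0.21], [0.13, 0.08, 0.03, -0.07]] + [[0.39, -0.35, 0.74, 0.61], [-0.33, 0.30, -0.64, -0.52], [0.38, -0.34, 0.72, 0.59], [-0.28, 0.25, -0.54, -0.44]] + [[-0.23, 0.06, 0.34, -0.24], [0.05, -0.01, -0.07, 0.05], [0.53, -0.14, -0.79, 0.54], [0.33, -0.09, -0.49, 0.34]]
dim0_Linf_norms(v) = [2.25, 2.36, 1.17, 1.69]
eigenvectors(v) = [[-0.63+0.00j,0.77+0.00j,(0.17+0.11j),(0.17-0.11j)], [(0.63+0j),0.57+0.00j,0.05-0.29j,(0.05+0.29j)], [(-0.36+0j),-0.21+0.00j,(-0.24-0.57j),-0.24+0.57j], [(-0.3+0j),(0.19+0j),0.70+0.00j,0.70-0.00j]]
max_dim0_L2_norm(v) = 2.93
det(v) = -23.64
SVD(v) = [[0.56, -0.51, -0.56, 0.35],[-0.24, -0.84, 0.48, -0.07],[-0.21, -0.18, -0.54, -0.79],[0.77, 0.06, 0.41, -0.50]] @ diag([3.1159502066823066, 2.784042932314232, 1.956889926847864, 1.3923150055605347]) @ [[0.21,-0.82,-0.07,-0.52], [0.77,0.45,0.15,-0.42], [-0.36,0.32,-0.68,-0.56], [-0.48,0.13,0.72,-0.49]]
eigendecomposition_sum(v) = [[(0.88+0j), -0.96-0.00j, 0.66+0.00j, 0.08-0.00j],[-0.88-0.00j, 0.96+0.00j, (-0.65-0j), -0.08+0.00j],[0.50+0.00j, (-0.55-0j), 0.37+0.00j, (0.05-0j)],[(0.42+0j), (-0.45-0j), (0.31+0j), (0.04-0j)]] + [[(-1.67+0j), -1.22-0.00j, 0.30+0.00j, 0.61-0.00j], [(-1.25+0j), -0.91-0.00j, (0.22+0j), (0.45-0j)], [(0.47-0j), (0.34+0j), -0.08-0.00j, (-0.17+0j)], [(-0.41+0j), -0.30-0.00j, (0.07+0j), (0.15-0j)]] + [[0.12+0.00j,-0.09-0.12j,-0.10-0.26j,(-0.32+0.06j)], [-0.06-0.16j,-0.11+0.19j,(-0.29+0.28j),(0.26+0.4j)], [-0.29-0.21j,0.02+0.46j,-0.20+0.83j,0.91+0.40j], [0.34-0.22j,-0.48-0.17j,-0.78-0.56j,(-0.8+0.77j)]] + [[0.12-0.00j, -0.09+0.12j, -0.10+0.26j, (-0.32-0.06j)], [(-0.06+0.16j), -0.11-0.19j, (-0.29-0.28j), (0.26-0.4j)], [-0.29+0.21j, (0.02-0.46j), (-0.2-0.83j), (0.91-0.4j)], [0.34+0.22j, -0.48+0.17j, -0.78+0.56j, -0.80-0.77j]]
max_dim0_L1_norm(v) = 4.41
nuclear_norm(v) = 9.25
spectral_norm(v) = 3.12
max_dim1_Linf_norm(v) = 2.36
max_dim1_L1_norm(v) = 5.0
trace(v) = -2.25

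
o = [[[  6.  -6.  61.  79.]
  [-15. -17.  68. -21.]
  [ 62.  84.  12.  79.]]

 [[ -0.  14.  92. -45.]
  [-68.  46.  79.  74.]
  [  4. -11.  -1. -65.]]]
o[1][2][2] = -1.0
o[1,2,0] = 4.0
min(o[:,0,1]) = -6.0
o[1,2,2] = -1.0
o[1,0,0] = -0.0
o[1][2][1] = -11.0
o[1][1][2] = 79.0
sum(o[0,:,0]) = 53.0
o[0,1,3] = -21.0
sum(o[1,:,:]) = 119.0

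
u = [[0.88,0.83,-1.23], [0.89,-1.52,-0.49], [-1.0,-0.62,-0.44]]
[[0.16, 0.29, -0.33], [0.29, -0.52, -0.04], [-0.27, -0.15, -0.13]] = u@[[0.28, -0.04, 0.04],  [-0.04, 0.33, -0.04],  [0.04, -0.04, 0.27]]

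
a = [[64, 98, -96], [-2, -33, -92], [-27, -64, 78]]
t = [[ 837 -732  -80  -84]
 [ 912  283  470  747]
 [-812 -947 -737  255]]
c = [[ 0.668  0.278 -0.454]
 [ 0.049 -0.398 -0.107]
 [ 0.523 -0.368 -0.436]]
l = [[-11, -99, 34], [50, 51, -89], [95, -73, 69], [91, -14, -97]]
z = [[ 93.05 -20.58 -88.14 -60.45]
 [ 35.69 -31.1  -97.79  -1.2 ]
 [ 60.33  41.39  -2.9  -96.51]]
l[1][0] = 50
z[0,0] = 93.05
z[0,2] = -88.14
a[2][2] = 78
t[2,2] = -737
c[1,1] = -0.398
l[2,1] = -73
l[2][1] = -73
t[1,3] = 747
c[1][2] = -0.107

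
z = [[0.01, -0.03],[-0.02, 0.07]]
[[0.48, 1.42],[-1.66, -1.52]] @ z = [[-0.02, 0.08], [0.01, -0.06]]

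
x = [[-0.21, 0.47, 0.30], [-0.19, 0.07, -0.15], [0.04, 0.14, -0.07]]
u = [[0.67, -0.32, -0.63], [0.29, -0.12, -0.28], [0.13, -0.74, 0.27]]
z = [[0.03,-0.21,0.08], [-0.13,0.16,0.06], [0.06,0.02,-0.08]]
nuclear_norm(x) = 0.99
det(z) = 0.00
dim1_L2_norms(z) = [0.23, 0.21, 0.1]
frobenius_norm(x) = 0.67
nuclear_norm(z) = 0.45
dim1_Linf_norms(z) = [0.21, 0.16, 0.08]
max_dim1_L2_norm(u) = 0.97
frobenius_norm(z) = 0.33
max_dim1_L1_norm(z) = 0.35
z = x @ u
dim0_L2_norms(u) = [0.74, 0.82, 0.74]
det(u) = 0.00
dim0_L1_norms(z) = [0.22, 0.39, 0.22]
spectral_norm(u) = 1.08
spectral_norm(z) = 0.29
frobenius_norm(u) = 1.33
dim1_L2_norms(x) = [0.6, 0.25, 0.16]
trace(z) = 0.11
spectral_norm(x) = 0.60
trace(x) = -0.21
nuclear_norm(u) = 1.85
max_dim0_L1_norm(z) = 0.39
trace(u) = 0.82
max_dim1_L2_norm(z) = 0.23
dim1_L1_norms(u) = [1.62, 0.69, 1.14]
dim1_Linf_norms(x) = [0.47, 0.19, 0.14]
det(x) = -0.02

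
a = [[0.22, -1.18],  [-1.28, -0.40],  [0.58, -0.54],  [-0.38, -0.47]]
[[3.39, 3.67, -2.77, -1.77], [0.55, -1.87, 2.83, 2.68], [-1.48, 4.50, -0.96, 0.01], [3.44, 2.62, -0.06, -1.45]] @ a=[[-4.89, -3.14], [3.14, -2.69], [-6.65, 0.46], [-2.08, -4.39]]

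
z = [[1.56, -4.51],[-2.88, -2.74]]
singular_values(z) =[5.28, 3.27]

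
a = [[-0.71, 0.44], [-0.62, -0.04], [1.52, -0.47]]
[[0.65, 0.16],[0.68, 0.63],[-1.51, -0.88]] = a@[[-1.08,-0.94],[-0.27,-1.16]]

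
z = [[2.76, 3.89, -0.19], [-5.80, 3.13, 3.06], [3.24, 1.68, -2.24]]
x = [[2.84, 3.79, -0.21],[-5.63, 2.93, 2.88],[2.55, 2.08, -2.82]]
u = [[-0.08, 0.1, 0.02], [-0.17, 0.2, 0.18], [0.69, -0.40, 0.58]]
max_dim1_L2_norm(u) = 0.99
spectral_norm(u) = 1.00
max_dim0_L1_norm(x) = 11.02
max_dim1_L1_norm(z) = 11.99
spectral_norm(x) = 7.72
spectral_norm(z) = 8.07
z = x + u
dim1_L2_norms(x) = [4.74, 6.97, 4.33]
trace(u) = 0.70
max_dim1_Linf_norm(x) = 5.63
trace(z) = 3.65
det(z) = -41.73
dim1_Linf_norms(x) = [3.79, 5.63, 2.82]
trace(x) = 2.95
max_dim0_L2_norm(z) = 7.19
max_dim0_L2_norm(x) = 6.8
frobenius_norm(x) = 9.48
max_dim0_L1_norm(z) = 11.8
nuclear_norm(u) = 1.33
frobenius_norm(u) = 1.04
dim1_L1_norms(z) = [6.84, 11.99, 7.16]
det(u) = 0.01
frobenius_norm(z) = 9.69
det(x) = -68.79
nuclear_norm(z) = 14.33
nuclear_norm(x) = 14.65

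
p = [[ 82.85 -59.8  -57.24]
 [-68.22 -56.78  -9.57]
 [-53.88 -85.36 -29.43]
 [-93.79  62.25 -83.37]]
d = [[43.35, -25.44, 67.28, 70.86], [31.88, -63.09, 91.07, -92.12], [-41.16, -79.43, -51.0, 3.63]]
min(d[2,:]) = -79.43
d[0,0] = 43.35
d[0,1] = -25.44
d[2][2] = -51.0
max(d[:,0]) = 43.35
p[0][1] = -59.8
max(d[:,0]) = 43.35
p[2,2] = -29.43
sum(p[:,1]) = -139.69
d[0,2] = 67.28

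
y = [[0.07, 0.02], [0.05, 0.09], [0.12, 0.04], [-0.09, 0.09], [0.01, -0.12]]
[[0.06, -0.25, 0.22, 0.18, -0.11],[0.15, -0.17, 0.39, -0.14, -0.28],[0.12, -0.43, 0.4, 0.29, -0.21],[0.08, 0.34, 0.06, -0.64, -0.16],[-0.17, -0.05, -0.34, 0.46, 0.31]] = y @[[0.49, -3.64, 2.34, 3.58, -0.87], [1.42, 0.13, 3.03, -3.50, -2.68]]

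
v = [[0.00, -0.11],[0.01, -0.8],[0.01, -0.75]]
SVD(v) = [[0.1, -0.95], [0.73, -0.14], [0.68, 0.29]] @ diag([1.1021786616077114, 0.001482530483264243]) @ [[0.01,-1.00], [1.00,0.01]]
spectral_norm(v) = 1.10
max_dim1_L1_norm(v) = 0.81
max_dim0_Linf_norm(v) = 0.8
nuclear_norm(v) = 1.10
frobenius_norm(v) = 1.10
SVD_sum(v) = [[0.00, -0.11], [0.01, -0.8], [0.01, -0.75]] + [[-0.0, -0.0],[-0.00, -0.00],[0.00, 0.0]]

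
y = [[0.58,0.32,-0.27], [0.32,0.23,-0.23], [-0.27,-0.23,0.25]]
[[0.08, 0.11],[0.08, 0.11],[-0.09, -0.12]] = y @ [[-0.08, -0.15],[0.16, 0.23],[-0.29, -0.44]]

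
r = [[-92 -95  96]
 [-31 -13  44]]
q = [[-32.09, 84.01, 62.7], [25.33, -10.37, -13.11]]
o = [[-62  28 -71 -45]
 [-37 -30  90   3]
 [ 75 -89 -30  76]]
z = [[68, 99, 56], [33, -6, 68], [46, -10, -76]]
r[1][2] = 44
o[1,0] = -37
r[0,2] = 96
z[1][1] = -6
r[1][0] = -31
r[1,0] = -31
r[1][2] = 44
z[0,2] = 56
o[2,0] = 75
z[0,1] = 99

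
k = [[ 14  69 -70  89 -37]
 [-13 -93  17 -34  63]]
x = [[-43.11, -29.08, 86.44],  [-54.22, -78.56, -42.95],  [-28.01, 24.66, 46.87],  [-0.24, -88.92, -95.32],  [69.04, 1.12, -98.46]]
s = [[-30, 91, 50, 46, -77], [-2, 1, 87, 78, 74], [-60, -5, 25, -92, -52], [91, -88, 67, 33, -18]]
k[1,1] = -93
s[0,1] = 91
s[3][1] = -88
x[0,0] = -43.11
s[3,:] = [91, -88, 67, 33, -18]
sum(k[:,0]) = 1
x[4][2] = -98.46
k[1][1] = -93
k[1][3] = -34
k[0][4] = -37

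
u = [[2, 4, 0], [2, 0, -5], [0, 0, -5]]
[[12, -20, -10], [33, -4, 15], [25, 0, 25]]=u @ [[4, -2, -5], [1, -4, 0], [-5, 0, -5]]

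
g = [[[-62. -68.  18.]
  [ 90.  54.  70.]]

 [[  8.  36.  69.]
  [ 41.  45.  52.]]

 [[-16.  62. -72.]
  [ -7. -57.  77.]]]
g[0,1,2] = 70.0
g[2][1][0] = -7.0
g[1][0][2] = 69.0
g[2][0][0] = -16.0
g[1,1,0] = 41.0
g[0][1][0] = 90.0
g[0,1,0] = 90.0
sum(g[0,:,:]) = 102.0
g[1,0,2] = 69.0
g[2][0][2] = -72.0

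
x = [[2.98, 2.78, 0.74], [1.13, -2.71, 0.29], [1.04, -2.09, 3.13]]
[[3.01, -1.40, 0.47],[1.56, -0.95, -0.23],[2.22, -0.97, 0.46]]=x@[[1.04, -0.56, -0.00], [-0.11, 0.11, 0.11], [0.29, -0.05, 0.22]]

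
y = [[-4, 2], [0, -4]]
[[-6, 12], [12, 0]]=y@[[0, -3], [-3, 0]]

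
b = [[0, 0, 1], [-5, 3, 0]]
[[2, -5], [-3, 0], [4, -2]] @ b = [[25, -15, 2], [0, 0, -3], [10, -6, 4]]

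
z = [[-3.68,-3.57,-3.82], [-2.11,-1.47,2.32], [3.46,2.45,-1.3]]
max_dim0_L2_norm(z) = 5.47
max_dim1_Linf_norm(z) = 3.82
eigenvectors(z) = [[-0.20-0.12j, -0.20+0.12j, -0.60+0.00j], [0.72+0.00j, (0.72-0j), (0.77+0j)], [-0.65+0.05j, (-0.65-0.05j), -0.23+0.00j]]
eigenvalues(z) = [(-2.97+0.49j), (-2.97-0.49j), (-0.52+0j)]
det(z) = -4.66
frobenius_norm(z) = 8.52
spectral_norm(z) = 7.26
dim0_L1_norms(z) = [9.25, 7.49, 7.44]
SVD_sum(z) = [[-4.35, -3.72, -1.5], [-1.39, -1.19, -0.48], [2.76, 2.36, 0.95]] + [[0.65, 0.17, -2.32],[-0.78, -0.2, 2.79],[0.64, 0.17, -2.26]] + [[0.02, -0.02, 0.0], [0.06, -0.08, 0.01], [0.06, -0.08, 0.01]]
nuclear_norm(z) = 11.86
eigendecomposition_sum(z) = [[-2.04+4.13j, -2.29+4.09j, -2.40+3.05j], [-0.79-14.15j, (-0.09-14.42j), (1.79-11.82j)], [(1.65+12.72j), (1.04+13.01j), (-0.84+10.79j)]] + [[-2.04-4.13j, (-2.29-4.09j), (-2.4-3.05j)],  [-0.79+14.15j, -0.09+14.42j, 1.79+11.82j],  [1.65-12.72j, (1.04-13.01j), -0.84-10.79j]] + [[(0.41+0j),(1+0j),(0.98+0j)], [(-0.52-0j),(-1.29-0j),-1.27-0.00j], [0.15+0.00j,(0.38+0j),0.37+0.00j]]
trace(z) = -6.45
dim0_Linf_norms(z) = [3.68, 3.57, 3.82]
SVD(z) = [[-0.82,0.54,0.2], [-0.26,-0.65,0.71], [0.52,0.53,0.67]] @ diag([7.258336332644396, 4.45364537110099, 0.1442102308611426]) @ [[0.74, 0.63, 0.25],[0.27, 0.07, -0.96],[0.62, -0.77, 0.12]]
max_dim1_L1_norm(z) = 11.07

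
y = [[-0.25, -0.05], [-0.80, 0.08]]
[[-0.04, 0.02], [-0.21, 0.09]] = y@[[0.23, -0.1], [-0.33, 0.18]]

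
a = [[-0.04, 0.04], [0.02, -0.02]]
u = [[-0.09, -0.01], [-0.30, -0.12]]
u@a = [[0.0, -0.00],[0.01, -0.01]]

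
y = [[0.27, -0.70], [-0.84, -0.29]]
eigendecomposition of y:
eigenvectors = [[0.79, 0.54], [-0.61, 0.84]]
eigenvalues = [0.81, -0.83]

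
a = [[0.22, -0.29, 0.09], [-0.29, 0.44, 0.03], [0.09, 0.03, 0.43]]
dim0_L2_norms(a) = [0.37, 0.53, 0.44]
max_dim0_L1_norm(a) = 0.76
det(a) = 0.00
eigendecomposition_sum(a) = [[0.0, 0.0, -0.00], [0.0, 0.00, -0.00], [-0.0, -0.00, 0.00]] + [[0.22, -0.30, 0.05],[-0.30, 0.42, -0.07],[0.05, -0.07, 0.01]] + [[0.00,  0.01,  0.04], [0.01,  0.02,  0.1], [0.04,  0.1,  0.42]]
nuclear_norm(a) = 1.09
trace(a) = 1.09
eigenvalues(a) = [0.0, 0.64, 0.45]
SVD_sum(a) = [[0.22, -0.3, 0.05], [-0.3, 0.42, -0.07], [0.05, -0.07, 0.01]] + [[0.0, 0.01, 0.04], [0.01, 0.02, 0.10], [0.04, 0.10, 0.42]] + [[0.0, 0.00, -0.00], [0.00, 0.0, -0.00], [-0.00, -0.00, 0.0]]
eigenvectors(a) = [[-0.81, -0.58, 0.10], [-0.55, 0.8, 0.23], [0.21, -0.13, 0.97]]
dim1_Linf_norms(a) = [0.29, 0.44, 0.43]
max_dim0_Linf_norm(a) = 0.44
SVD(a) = [[-0.58, -0.10, -0.81], [0.8, -0.23, -0.55], [-0.13, -0.97, 0.21]] @ diag([0.6436490463531884, 0.4458875310749911, 0.0004634225718205871]) @ [[-0.58, 0.8, -0.13], [-0.1, -0.23, -0.97], [-0.81, -0.55, 0.21]]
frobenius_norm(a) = 0.78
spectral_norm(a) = 0.64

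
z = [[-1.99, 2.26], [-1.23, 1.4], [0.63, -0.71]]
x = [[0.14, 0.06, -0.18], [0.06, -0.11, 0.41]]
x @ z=[[-0.47, 0.53], [0.27, -0.31]]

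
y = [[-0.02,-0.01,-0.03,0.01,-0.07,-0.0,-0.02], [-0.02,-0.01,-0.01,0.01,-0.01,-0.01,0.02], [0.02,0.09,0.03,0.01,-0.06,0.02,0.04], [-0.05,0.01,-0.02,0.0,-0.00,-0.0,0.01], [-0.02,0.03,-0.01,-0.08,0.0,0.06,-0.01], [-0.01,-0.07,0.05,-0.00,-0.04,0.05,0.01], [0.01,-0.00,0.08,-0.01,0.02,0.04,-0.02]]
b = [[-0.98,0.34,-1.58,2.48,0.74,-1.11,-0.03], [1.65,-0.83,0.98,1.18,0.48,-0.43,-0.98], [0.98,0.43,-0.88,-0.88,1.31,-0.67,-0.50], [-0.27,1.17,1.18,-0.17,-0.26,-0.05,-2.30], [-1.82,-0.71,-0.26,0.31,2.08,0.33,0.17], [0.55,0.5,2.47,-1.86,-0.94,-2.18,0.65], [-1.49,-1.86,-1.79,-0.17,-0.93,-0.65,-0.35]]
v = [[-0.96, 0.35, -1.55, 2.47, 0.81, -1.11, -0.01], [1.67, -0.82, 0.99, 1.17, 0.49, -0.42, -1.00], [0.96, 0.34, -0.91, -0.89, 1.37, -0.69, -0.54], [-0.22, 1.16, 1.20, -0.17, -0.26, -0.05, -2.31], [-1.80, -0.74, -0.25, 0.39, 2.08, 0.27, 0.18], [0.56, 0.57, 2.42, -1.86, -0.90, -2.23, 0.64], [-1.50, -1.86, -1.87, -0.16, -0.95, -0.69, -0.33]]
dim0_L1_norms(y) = [0.15, 0.22, 0.23, 0.12, 0.2, 0.18, 0.13]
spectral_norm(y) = 0.13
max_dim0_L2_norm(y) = 0.12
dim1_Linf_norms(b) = [2.48, 1.65, 1.31, 2.3, 2.08, 2.47, 1.86]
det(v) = -1326.46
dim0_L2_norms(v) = [3.24, 2.57, 3.88, 3.45, 2.98, 2.72, 2.68]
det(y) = -0.00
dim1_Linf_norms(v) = [2.47, 1.67, 1.37, 2.31, 2.08, 2.42, 1.87]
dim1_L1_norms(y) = [0.16, 0.09, 0.27, 0.09, 0.21, 0.23, 0.18]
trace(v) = -3.34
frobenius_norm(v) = 8.22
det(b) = -1288.66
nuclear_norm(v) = 20.54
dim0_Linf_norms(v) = [1.8, 1.86, 2.42, 2.47, 2.08, 2.23, 2.31]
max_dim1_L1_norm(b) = 9.15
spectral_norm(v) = 5.22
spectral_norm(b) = 5.21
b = v + y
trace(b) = -3.31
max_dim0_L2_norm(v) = 3.88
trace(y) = 0.03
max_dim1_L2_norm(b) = 4.02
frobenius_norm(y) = 0.24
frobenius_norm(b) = 8.18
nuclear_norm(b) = 20.44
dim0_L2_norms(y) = [0.07, 0.12, 0.11, 0.08, 0.1, 0.09, 0.06]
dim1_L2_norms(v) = [3.38, 2.69, 2.3, 2.88, 2.9, 4.02, 3.27]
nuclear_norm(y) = 0.56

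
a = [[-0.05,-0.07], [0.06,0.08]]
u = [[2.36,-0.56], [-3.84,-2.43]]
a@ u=[[0.15, 0.2], [-0.17, -0.23]]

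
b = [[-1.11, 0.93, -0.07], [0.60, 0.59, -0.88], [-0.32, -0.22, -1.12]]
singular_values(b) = [1.5, 1.42, 0.86]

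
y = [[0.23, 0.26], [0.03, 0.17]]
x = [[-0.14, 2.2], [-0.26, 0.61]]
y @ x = [[-0.1, 0.66], [-0.05, 0.17]]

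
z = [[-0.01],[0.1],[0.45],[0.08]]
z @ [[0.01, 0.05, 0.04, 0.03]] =[[-0.0, -0.0, -0.0, -0.0], [0.00, 0.01, 0.0, 0.00], [0.00, 0.02, 0.02, 0.01], [0.00, 0.00, 0.0, 0.00]]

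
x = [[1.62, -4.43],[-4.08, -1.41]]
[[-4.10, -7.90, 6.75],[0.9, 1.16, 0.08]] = x @ [[-0.48, -0.80, 0.45], [0.75, 1.49, -1.36]]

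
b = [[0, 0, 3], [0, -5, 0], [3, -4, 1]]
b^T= [[0, 0, 3], [0, -5, -4], [3, 0, 1]]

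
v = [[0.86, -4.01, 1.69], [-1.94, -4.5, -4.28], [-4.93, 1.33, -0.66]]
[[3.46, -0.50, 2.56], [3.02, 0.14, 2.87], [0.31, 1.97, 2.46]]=v @ [[-0.32, -0.39, -0.72],  [-0.81, 0.07, -0.65],  [0.29, 0.07, 0.34]]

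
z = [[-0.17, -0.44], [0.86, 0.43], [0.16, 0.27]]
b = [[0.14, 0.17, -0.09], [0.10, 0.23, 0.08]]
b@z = [[0.11,-0.01], [0.19,0.08]]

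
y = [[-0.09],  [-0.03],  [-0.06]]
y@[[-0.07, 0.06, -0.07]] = [[0.01, -0.01, 0.01], [0.00, -0.00, 0.00], [0.0, -0.00, 0.0]]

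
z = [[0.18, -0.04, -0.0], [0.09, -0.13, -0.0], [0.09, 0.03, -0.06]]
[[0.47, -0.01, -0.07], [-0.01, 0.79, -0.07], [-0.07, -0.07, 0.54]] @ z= [[0.08, -0.02, 0.00], [0.06, -0.1, 0.0], [0.03, 0.03, -0.03]]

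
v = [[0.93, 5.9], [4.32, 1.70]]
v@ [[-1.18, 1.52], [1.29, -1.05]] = [[6.51, -4.78], [-2.9, 4.78]]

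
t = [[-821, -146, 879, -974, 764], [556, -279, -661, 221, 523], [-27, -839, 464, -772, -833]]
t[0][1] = -146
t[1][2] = -661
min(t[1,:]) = -661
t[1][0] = 556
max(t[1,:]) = 556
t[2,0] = -27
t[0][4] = 764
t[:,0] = [-821, 556, -27]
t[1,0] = 556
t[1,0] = 556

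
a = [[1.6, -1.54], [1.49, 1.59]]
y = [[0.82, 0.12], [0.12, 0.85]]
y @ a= [[1.49, -1.07], [1.46, 1.17]]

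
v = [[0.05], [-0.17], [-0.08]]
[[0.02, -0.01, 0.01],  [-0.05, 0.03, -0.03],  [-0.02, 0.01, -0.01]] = v @ [[0.31, -0.18, 0.16]]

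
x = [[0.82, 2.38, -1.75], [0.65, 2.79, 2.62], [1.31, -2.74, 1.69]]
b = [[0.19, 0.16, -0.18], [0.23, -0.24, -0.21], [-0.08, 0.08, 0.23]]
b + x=[[1.01,2.54,-1.93],[0.88,2.55,2.41],[1.23,-2.66,1.92]]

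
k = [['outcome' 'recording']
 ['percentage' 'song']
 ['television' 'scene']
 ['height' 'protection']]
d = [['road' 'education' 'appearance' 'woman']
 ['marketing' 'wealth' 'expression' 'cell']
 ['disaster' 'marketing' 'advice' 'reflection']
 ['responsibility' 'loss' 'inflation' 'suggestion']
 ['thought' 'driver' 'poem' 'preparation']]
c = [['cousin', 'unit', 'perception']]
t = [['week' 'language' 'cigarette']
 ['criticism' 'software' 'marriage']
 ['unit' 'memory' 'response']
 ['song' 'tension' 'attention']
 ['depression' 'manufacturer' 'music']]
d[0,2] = 'appearance'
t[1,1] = 'software'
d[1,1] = 'wealth'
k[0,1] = 'recording'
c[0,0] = 'cousin'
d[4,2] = 'poem'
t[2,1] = 'memory'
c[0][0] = 'cousin'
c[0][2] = 'perception'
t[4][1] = 'manufacturer'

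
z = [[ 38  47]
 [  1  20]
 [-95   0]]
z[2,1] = 0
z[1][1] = 20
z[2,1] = 0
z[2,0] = -95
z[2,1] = 0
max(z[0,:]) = 47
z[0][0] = 38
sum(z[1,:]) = 21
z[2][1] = 0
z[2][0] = -95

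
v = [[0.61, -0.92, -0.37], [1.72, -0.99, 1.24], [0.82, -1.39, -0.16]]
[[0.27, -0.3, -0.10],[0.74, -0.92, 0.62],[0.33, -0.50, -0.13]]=v @[[0.5,-0.27,0.42], [0.06,0.22,0.32], [-0.05,-0.19,0.17]]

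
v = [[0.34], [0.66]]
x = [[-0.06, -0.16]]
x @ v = [[-0.13]]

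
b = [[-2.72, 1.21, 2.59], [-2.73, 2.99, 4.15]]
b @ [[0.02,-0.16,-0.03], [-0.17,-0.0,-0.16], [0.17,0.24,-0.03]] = [[0.18, 1.06, -0.19], [0.14, 1.43, -0.52]]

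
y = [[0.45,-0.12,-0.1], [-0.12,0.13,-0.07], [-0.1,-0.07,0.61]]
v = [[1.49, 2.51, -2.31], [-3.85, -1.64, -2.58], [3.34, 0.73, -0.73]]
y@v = [[0.80, 1.25, -0.66], [-0.91, -0.57, -0.01], [2.16, 0.31, -0.03]]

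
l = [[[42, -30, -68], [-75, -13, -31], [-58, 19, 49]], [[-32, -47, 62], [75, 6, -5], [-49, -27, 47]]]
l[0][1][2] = -31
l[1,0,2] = 62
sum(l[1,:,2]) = 104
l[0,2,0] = -58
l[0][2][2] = 49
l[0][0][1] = -30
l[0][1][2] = -31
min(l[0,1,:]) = -75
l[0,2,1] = 19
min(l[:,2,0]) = -58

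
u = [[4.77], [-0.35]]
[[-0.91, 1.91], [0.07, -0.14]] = u@[[-0.19, 0.4]]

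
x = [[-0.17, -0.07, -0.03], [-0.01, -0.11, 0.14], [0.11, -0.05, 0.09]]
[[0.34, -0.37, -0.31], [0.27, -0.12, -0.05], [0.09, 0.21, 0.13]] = x @[[0.05, 2.49, 1.21],[-4.33, -0.32, 1.17],[-1.49, -0.90, 0.66]]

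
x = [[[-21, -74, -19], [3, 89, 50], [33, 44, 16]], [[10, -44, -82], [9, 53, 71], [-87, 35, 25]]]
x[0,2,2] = 16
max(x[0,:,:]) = 89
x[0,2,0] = 33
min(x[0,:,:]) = -74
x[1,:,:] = [[10, -44, -82], [9, 53, 71], [-87, 35, 25]]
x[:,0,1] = [-74, -44]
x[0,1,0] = 3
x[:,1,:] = [[3, 89, 50], [9, 53, 71]]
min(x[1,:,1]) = -44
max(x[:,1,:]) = 89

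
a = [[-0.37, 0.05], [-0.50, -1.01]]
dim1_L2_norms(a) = [0.37, 1.13]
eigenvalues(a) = [-0.41, -0.97]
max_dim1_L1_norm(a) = 1.51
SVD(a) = [[0.12, 0.99], [0.99, -0.12]] @ diag([1.1339660328872858, 0.35159783312453946]) @ [[-0.48, -0.88], [-0.88, 0.48]]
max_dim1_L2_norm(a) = 1.13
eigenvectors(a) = [[0.77, -0.08], [-0.64, 1.0]]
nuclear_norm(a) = 1.49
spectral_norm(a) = 1.13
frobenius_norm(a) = 1.19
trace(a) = -1.38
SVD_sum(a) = [[-0.06, -0.12],[-0.54, -0.99]] + [[-0.31, 0.17],[0.04, -0.02]]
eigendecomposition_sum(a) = [[-0.44, -0.04], [0.37, 0.03]] + [[0.07, 0.09], [-0.87, -1.04]]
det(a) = 0.40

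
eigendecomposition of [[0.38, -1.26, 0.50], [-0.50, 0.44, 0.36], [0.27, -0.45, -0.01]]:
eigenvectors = [[0.85, -0.86, 0.74],  [-0.40, -0.52, 0.43],  [0.34, -0.01, 0.52]]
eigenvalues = [1.18, -0.38, 0.01]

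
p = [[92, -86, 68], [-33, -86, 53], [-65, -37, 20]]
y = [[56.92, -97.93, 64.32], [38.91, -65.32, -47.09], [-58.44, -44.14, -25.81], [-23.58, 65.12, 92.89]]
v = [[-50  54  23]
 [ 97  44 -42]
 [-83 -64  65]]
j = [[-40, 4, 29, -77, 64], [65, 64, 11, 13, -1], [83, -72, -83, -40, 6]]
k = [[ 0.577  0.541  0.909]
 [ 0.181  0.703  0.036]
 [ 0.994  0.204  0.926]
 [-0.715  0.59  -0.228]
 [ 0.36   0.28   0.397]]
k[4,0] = 0.36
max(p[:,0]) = 92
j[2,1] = -72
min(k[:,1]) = 0.204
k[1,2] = 0.036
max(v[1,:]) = 97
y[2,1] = -44.14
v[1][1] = 44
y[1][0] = 38.91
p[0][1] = -86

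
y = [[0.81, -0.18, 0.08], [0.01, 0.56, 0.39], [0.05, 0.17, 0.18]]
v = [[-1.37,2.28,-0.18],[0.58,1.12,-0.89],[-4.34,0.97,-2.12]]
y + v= [[-0.56,2.1,-0.1], [0.59,1.68,-0.50], [-4.29,1.14,-1.94]]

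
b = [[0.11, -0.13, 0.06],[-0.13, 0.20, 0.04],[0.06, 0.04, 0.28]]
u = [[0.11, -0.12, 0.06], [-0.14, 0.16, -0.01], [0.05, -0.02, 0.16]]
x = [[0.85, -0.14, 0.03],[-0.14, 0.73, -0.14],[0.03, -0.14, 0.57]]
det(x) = 0.33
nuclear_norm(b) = 0.59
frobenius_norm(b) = 0.42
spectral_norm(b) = 0.30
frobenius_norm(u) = 0.32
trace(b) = 0.59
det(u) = -0.00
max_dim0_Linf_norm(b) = 0.28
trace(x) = 2.15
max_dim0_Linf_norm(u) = 0.16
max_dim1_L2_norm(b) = 0.29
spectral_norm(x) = 0.97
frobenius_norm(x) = 1.29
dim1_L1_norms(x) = [1.02, 1.01, 0.74]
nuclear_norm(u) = 0.44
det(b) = -0.00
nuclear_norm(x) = 2.15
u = b @ x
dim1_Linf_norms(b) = [0.13, 0.2, 0.28]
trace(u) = 0.43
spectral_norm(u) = 0.29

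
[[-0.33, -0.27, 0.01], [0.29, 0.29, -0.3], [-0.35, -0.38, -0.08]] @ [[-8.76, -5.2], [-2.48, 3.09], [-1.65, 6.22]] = [[3.54, 0.94], [-2.76, -2.48], [4.14, 0.15]]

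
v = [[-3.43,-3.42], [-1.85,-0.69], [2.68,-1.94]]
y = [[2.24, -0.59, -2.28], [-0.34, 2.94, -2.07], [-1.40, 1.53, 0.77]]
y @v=[[-12.7, -2.83], [-9.82, 3.15], [4.04, 2.24]]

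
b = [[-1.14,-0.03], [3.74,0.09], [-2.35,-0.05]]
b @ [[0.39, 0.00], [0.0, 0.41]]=[[-0.44,-0.01], [1.46,0.04], [-0.92,-0.02]]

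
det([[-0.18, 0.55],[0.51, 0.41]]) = -0.354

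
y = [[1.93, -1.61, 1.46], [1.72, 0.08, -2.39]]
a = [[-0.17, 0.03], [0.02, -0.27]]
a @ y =[[-0.28, 0.28, -0.32],[-0.43, -0.05, 0.67]]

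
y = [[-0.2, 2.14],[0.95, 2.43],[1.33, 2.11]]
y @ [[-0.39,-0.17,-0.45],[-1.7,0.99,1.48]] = [[-3.56,2.15,3.26], [-4.50,2.24,3.17], [-4.11,1.86,2.52]]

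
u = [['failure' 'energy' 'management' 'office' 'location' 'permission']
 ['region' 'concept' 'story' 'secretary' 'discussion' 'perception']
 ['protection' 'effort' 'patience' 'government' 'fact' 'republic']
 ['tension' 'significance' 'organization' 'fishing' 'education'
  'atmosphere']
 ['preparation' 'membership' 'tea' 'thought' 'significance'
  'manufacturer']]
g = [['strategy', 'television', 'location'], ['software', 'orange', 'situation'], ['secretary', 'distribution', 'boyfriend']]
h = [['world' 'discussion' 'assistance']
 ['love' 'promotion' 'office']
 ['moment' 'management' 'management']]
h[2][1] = 'management'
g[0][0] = 'strategy'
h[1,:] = ['love', 'promotion', 'office']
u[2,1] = 'effort'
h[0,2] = 'assistance'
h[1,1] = 'promotion'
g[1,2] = 'situation'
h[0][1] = 'discussion'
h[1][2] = 'office'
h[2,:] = ['moment', 'management', 'management']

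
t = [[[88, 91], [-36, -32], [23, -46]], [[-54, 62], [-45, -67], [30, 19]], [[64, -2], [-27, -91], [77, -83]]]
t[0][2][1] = -46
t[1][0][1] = 62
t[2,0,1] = -2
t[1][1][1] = -67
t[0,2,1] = -46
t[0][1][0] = -36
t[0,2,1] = -46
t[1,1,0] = -45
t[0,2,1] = -46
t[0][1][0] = -36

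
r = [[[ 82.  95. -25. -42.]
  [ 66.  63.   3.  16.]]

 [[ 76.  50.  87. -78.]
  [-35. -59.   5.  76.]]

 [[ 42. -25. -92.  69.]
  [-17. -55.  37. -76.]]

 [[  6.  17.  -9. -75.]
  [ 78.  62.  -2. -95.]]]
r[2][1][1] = -55.0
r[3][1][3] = -95.0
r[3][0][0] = 6.0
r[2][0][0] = 42.0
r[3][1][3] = -95.0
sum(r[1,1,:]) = -13.0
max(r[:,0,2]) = 87.0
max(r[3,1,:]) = 78.0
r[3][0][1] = 17.0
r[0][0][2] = -25.0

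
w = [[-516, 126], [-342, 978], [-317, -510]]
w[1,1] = 978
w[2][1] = -510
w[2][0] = -317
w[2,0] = -317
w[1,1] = 978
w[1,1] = 978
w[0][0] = -516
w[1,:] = [-342, 978]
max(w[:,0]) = -317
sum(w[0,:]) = -390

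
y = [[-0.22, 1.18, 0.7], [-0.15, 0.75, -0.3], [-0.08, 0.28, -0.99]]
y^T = [[-0.22, -0.15, -0.08],[1.18, 0.75, 0.28],[0.70, -0.30, -0.99]]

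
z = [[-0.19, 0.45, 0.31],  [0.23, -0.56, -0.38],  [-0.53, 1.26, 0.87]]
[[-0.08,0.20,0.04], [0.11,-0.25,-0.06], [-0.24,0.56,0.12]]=z @ [[-1.23, -0.24, 0.60], [-0.46, 0.53, 0.63], [-0.36, -0.27, -0.41]]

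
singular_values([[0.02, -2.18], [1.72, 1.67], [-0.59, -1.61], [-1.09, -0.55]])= [3.57, 1.47]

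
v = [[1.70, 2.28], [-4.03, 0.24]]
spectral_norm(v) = 4.44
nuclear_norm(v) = 6.60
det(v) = 9.60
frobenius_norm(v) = 4.94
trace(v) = 1.94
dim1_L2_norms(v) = [2.84, 4.04]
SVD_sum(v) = [[2.07, 0.42], [-3.83, -0.77]] + [[-0.37, 1.86], [-0.20, 1.01]]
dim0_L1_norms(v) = [5.73, 2.52]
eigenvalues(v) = [(0.97+2.94j), (0.97-2.94j)]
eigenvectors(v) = [[(-0.14-0.58j), (-0.14+0.58j)], [0.80+0.00j, (0.8-0j)]]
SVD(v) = [[-0.48, 0.88], [0.88, 0.48]] @ diag([4.4402745390015586, 2.1612177165418807]) @ [[-0.98, -0.2], [-0.2, 0.98]]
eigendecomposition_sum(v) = [[0.85+1.35j, 1.14-0.38j], [-2.02+0.66j, (0.12+1.59j)]] + [[0.85-1.35j, (1.14+0.38j)], [(-2.02-0.66j), (0.12-1.59j)]]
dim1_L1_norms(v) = [3.98, 4.27]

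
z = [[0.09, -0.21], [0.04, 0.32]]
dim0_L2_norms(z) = [0.1, 0.38]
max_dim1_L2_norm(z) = 0.32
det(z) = 0.04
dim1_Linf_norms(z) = [0.21, 0.32]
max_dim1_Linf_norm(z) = 0.32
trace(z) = 0.41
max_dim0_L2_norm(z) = 0.38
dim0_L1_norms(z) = [0.13, 0.53]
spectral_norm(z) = 0.38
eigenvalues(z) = [0.14, 0.27]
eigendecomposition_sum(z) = [[0.18,  0.2], [-0.04,  -0.04]] + [[-0.09,-0.41], [0.08,0.36]]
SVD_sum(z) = [[0.01, -0.21], [-0.01, 0.32]] + [[0.08, 0.00],[0.05, 0.0]]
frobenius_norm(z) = 0.40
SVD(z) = [[-0.56, 0.83], [0.83, 0.56]] @ diag([0.38310764053161034, 0.09710064761010845]) @ [[-0.04, 1.00], [1.0, 0.04]]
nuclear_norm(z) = 0.48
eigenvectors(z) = [[-0.98, 0.75], [0.21, -0.66]]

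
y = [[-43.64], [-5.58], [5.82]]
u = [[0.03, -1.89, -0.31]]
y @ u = [[-1.31, 82.48, 13.53], [-0.17, 10.55, 1.73], [0.17, -11.00, -1.8]]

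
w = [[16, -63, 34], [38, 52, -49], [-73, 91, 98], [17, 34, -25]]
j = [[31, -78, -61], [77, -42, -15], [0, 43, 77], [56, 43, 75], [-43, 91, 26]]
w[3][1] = 34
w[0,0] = 16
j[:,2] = [-61, -15, 77, 75, 26]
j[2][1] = 43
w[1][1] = 52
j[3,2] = 75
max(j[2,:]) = 77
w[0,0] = 16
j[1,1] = -42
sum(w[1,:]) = 41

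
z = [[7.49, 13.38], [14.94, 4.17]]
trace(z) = 11.66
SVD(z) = [[-0.7, -0.71], [-0.71, 0.7]] @ diag([20.1389171816997, 8.375023268543229]) @ [[-0.79, -0.61], [0.61, -0.79]]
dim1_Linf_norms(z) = [13.38, 14.94]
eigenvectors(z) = [[0.73, -0.64],  [0.68, 0.77]]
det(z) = -168.66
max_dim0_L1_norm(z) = 22.43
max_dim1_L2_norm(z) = 15.51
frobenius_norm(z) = 21.81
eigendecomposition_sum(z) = [[11.2, 9.43], [10.53, 8.86]] + [[-3.71, 3.95], [4.41, -4.69]]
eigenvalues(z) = [20.07, -8.41]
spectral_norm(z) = 20.14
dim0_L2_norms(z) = [16.71, 14.01]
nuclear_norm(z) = 28.51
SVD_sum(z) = [[11.15, 8.67], [11.34, 8.81]] + [[-3.66, 4.71], [3.60, -4.64]]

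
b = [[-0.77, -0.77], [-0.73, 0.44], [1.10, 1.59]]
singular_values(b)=[2.21, 0.86]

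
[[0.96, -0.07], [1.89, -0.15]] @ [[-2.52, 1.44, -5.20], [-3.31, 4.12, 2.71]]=[[-2.19, 1.09, -5.18], [-4.27, 2.10, -10.23]]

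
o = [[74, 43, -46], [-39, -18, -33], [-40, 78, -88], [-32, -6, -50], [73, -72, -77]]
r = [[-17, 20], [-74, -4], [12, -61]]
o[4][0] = 73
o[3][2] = -50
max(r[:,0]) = 12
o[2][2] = -88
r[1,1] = -4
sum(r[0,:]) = 3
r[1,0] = -74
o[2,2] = -88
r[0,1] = 20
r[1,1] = -4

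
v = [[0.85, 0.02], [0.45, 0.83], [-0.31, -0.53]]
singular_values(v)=[1.25, 0.66]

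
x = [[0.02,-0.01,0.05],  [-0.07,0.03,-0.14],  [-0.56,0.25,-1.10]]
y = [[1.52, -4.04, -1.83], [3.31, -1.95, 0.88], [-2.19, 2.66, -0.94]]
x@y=[[-0.11, 0.07, -0.09],[0.30, -0.15, 0.29],[2.39, -1.15, 2.28]]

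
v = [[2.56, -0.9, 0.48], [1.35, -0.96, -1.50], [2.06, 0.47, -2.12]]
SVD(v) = [[-0.53, 0.83, 0.17], [-0.51, -0.15, -0.85], [-0.68, -0.53, 0.5]] @ diag([4.006359031977908, 2.1219031320721666, 0.9968020891788713]) @ [[-0.86, 0.16, 0.49], [0.39, -0.40, 0.83], [0.33, 0.90, 0.28]]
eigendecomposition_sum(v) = [[(2.52+0j), -0.58+0.00j, 0.44-0.00j], [0.47+0.00j, (-0.11+0j), (0.08-0j)], [(1.14+0j), (-0.26+0j), (0.2-0j)]] + [[0.02+0.10j, (-0.16+0.12j), (0.02-0.27j)], [0.44+0.44j, -0.43+1.15j, -0.79-1.44j], [(0.46+0.01j), 0.37+0.82j, -1.16-0.35j]] + [[0.02-0.10j, -0.16-0.12j, (0.02+0.27j)], [(0.44-0.44j), (-0.43-1.15j), -0.79+1.44j], [0.46-0.01j, 0.37-0.82j, (-1.16+0.35j)]]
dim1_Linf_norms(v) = [2.56, 1.5, 2.12]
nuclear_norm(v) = 7.13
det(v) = 8.47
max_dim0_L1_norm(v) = 5.97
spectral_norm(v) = 4.01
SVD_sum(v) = [[1.81, -0.34, -1.03], [1.75, -0.33, -1.0], [2.34, -0.44, -1.33]] + [[0.7, -0.71, 1.46], [-0.13, 0.13, -0.26], [-0.44, 0.45, -0.93]] + [[0.06, 0.15, 0.05],[-0.28, -0.76, -0.24],[0.17, 0.45, 0.14]]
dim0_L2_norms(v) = [3.55, 1.4, 2.64]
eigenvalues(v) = [(2.61+0j), (-1.56+0.89j), (-1.56-0.89j)]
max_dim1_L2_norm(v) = 2.99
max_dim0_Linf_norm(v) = 2.56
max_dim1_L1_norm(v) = 4.65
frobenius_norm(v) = 4.64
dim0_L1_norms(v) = [5.97, 2.33, 4.1]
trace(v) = -0.52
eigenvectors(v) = [[(0.9+0j),-0.11-0.07j,(-0.11+0.07j)],[(0.17+0j),-0.80+0.00j,(-0.8-0j)],[(0.41+0j),-0.42+0.41j,-0.42-0.41j]]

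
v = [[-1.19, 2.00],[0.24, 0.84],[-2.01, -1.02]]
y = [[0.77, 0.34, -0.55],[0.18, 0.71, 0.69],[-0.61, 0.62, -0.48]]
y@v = [[0.27, 2.39],[-1.43, 0.25],[1.84, -0.21]]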